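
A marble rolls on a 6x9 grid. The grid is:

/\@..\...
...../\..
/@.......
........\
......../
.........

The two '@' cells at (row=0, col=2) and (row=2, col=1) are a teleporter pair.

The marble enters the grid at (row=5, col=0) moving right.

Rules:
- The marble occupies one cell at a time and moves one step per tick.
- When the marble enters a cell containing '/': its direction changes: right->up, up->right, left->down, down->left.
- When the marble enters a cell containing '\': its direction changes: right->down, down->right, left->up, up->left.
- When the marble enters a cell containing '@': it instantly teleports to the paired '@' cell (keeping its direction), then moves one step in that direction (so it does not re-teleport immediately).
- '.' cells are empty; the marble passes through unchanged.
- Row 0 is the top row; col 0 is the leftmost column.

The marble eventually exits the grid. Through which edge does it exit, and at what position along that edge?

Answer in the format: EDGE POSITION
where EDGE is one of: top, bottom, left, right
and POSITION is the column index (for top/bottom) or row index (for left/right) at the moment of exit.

Answer: right 5

Derivation:
Step 1: enter (5,0), '.' pass, move right to (5,1)
Step 2: enter (5,1), '.' pass, move right to (5,2)
Step 3: enter (5,2), '.' pass, move right to (5,3)
Step 4: enter (5,3), '.' pass, move right to (5,4)
Step 5: enter (5,4), '.' pass, move right to (5,5)
Step 6: enter (5,5), '.' pass, move right to (5,6)
Step 7: enter (5,6), '.' pass, move right to (5,7)
Step 8: enter (5,7), '.' pass, move right to (5,8)
Step 9: enter (5,8), '.' pass, move right to (5,9)
Step 10: at (5,9) — EXIT via right edge, pos 5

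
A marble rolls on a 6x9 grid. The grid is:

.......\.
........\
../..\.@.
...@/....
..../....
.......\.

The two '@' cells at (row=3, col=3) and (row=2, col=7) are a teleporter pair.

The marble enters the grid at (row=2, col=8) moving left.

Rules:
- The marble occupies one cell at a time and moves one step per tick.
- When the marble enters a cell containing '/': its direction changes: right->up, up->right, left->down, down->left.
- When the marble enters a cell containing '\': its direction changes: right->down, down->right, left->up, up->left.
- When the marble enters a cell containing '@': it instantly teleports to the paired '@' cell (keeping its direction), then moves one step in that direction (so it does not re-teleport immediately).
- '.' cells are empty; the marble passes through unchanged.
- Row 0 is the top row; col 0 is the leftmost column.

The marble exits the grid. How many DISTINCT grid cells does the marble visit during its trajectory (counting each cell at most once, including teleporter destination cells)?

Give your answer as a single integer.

Answer: 6

Derivation:
Step 1: enter (2,8), '.' pass, move left to (2,7)
Step 2: enter (2,7), '@' teleport (2,7)->(3,3), also enter (3,3), move left to (3,2)
Step 3: enter (3,2), '.' pass, move left to (3,1)
Step 4: enter (3,1), '.' pass, move left to (3,0)
Step 5: enter (3,0), '.' pass, move left to (3,-1)
Step 6: at (3,-1) — EXIT via left edge, pos 3
Distinct cells visited: 6 (path length 6)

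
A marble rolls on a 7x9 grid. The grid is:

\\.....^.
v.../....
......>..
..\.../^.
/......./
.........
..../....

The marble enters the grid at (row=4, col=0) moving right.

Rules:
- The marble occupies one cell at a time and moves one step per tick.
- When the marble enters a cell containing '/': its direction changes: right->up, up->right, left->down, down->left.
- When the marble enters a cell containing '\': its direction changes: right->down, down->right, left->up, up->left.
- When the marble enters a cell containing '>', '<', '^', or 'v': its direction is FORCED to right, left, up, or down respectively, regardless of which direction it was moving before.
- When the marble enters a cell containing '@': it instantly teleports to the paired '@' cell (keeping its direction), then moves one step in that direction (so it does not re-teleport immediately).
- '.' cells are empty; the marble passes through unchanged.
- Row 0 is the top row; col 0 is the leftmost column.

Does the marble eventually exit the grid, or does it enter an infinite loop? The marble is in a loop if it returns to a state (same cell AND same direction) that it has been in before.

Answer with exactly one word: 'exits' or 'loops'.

Step 1: enter (4,0), '/' deflects right->up, move up to (3,0)
Step 2: enter (3,0), '.' pass, move up to (2,0)
Step 3: enter (2,0), '.' pass, move up to (1,0)
Step 4: enter (1,0), 'v' forces up->down, move down to (2,0)
Step 5: enter (2,0), '.' pass, move down to (3,0)
Step 6: enter (3,0), '.' pass, move down to (4,0)
Step 7: enter (4,0), '/' deflects down->left, move left to (4,-1)
Step 8: at (4,-1) — EXIT via left edge, pos 4

Answer: exits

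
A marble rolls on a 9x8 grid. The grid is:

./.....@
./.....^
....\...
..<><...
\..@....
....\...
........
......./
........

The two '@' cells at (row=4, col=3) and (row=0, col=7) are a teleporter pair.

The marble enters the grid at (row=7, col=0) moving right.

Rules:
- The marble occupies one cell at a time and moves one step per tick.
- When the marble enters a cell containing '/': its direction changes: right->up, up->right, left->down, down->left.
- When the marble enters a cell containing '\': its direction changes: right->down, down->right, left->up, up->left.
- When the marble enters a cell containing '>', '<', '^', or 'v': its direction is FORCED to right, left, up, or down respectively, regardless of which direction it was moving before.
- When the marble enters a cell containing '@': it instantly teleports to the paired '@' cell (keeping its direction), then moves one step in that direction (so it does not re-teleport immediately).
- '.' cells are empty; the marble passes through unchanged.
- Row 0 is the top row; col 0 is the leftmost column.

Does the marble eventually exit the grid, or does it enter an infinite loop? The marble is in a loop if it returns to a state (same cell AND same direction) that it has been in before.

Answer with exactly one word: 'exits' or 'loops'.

Answer: loops

Derivation:
Step 1: enter (7,0), '.' pass, move right to (7,1)
Step 2: enter (7,1), '.' pass, move right to (7,2)
Step 3: enter (7,2), '.' pass, move right to (7,3)
Step 4: enter (7,3), '.' pass, move right to (7,4)
Step 5: enter (7,4), '.' pass, move right to (7,5)
Step 6: enter (7,5), '.' pass, move right to (7,6)
Step 7: enter (7,6), '.' pass, move right to (7,7)
Step 8: enter (7,7), '/' deflects right->up, move up to (6,7)
Step 9: enter (6,7), '.' pass, move up to (5,7)
Step 10: enter (5,7), '.' pass, move up to (4,7)
Step 11: enter (4,7), '.' pass, move up to (3,7)
Step 12: enter (3,7), '.' pass, move up to (2,7)
Step 13: enter (2,7), '.' pass, move up to (1,7)
Step 14: enter (1,7), '^' forces up->up, move up to (0,7)
Step 15: enter (0,7), '@' teleport (0,7)->(4,3), also enter (4,3), move up to (3,3)
Step 16: enter (3,3), '>' forces up->right, move right to (3,4)
Step 17: enter (3,4), '<' forces right->left, move left to (3,3)
Step 18: enter (3,3), '>' forces left->right, move right to (3,4)
Step 19: at (3,4) dir=right — LOOP DETECTED (seen before)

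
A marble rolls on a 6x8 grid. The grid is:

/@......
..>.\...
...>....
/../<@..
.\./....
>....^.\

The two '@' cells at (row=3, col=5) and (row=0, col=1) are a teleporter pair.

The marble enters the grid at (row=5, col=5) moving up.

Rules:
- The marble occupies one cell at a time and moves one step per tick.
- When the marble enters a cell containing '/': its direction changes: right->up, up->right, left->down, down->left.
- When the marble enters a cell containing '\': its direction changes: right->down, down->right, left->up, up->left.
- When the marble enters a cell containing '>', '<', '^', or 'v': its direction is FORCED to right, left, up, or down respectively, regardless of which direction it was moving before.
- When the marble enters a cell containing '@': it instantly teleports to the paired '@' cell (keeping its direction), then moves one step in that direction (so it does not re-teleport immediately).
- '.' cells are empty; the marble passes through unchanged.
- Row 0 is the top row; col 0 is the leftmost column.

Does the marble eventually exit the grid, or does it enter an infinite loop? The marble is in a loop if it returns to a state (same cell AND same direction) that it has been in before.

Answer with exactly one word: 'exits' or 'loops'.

Answer: exits

Derivation:
Step 1: enter (5,5), '^' forces up->up, move up to (4,5)
Step 2: enter (4,5), '.' pass, move up to (3,5)
Step 3: enter (3,5), '@' teleport (3,5)->(0,1), also enter (0,1), move up to (-1,1)
Step 4: at (-1,1) — EXIT via top edge, pos 1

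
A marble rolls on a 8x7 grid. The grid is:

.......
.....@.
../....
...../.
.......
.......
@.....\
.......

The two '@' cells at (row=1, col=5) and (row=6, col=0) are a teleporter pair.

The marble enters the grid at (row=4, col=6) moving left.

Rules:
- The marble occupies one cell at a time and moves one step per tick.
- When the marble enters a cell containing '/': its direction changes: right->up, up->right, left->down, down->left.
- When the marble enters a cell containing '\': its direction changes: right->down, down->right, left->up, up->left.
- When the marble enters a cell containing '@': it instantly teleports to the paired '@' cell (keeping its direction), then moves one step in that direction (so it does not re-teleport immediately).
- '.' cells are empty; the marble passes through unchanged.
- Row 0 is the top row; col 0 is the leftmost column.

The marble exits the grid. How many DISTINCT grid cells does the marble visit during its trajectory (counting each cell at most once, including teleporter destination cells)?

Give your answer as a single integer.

Answer: 7

Derivation:
Step 1: enter (4,6), '.' pass, move left to (4,5)
Step 2: enter (4,5), '.' pass, move left to (4,4)
Step 3: enter (4,4), '.' pass, move left to (4,3)
Step 4: enter (4,3), '.' pass, move left to (4,2)
Step 5: enter (4,2), '.' pass, move left to (4,1)
Step 6: enter (4,1), '.' pass, move left to (4,0)
Step 7: enter (4,0), '.' pass, move left to (4,-1)
Step 8: at (4,-1) — EXIT via left edge, pos 4
Distinct cells visited: 7 (path length 7)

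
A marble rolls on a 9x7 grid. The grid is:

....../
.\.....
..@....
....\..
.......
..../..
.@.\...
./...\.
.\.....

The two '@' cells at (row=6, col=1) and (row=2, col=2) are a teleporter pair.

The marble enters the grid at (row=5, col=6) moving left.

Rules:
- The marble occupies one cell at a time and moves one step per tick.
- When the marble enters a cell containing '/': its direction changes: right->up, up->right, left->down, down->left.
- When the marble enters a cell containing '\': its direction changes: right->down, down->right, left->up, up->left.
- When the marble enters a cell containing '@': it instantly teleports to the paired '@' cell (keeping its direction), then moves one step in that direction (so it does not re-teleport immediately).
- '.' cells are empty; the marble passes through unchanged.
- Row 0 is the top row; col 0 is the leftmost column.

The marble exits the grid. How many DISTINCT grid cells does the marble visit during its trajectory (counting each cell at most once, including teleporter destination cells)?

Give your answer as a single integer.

Step 1: enter (5,6), '.' pass, move left to (5,5)
Step 2: enter (5,5), '.' pass, move left to (5,4)
Step 3: enter (5,4), '/' deflects left->down, move down to (6,4)
Step 4: enter (6,4), '.' pass, move down to (7,4)
Step 5: enter (7,4), '.' pass, move down to (8,4)
Step 6: enter (8,4), '.' pass, move down to (9,4)
Step 7: at (9,4) — EXIT via bottom edge, pos 4
Distinct cells visited: 6 (path length 6)

Answer: 6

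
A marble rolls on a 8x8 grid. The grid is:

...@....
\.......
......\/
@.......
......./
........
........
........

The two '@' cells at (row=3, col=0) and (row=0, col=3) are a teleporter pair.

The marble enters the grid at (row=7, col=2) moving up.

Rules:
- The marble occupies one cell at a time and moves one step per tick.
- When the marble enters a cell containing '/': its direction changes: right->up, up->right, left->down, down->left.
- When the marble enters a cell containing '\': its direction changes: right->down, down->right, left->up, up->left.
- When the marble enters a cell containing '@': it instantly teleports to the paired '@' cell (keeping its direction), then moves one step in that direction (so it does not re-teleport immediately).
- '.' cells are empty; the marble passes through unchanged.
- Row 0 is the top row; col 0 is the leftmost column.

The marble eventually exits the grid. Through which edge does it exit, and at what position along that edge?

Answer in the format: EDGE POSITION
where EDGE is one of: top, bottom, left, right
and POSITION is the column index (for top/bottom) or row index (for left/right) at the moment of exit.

Step 1: enter (7,2), '.' pass, move up to (6,2)
Step 2: enter (6,2), '.' pass, move up to (5,2)
Step 3: enter (5,2), '.' pass, move up to (4,2)
Step 4: enter (4,2), '.' pass, move up to (3,2)
Step 5: enter (3,2), '.' pass, move up to (2,2)
Step 6: enter (2,2), '.' pass, move up to (1,2)
Step 7: enter (1,2), '.' pass, move up to (0,2)
Step 8: enter (0,2), '.' pass, move up to (-1,2)
Step 9: at (-1,2) — EXIT via top edge, pos 2

Answer: top 2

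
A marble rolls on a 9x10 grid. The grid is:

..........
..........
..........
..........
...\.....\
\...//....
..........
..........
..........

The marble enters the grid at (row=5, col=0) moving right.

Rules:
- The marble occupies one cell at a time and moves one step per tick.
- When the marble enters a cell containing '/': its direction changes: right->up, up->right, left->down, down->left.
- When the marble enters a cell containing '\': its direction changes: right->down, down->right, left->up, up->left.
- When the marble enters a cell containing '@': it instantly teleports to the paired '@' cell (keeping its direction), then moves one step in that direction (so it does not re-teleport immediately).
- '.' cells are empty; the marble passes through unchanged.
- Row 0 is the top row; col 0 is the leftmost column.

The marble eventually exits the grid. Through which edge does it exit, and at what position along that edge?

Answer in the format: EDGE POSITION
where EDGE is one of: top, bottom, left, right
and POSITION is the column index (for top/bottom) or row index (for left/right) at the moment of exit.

Step 1: enter (5,0), '\' deflects right->down, move down to (6,0)
Step 2: enter (6,0), '.' pass, move down to (7,0)
Step 3: enter (7,0), '.' pass, move down to (8,0)
Step 4: enter (8,0), '.' pass, move down to (9,0)
Step 5: at (9,0) — EXIT via bottom edge, pos 0

Answer: bottom 0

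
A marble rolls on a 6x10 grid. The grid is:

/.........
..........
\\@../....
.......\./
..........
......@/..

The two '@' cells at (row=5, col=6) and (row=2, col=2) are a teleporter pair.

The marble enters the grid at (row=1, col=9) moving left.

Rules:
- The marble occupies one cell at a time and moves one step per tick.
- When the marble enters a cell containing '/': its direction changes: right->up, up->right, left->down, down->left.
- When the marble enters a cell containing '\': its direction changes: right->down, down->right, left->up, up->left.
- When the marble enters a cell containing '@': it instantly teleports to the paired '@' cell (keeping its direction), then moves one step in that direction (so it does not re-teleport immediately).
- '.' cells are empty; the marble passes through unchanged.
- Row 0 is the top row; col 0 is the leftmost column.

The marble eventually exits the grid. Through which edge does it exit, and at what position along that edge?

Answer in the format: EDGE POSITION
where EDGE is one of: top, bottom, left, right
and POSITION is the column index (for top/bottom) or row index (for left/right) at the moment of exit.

Step 1: enter (1,9), '.' pass, move left to (1,8)
Step 2: enter (1,8), '.' pass, move left to (1,7)
Step 3: enter (1,7), '.' pass, move left to (1,6)
Step 4: enter (1,6), '.' pass, move left to (1,5)
Step 5: enter (1,5), '.' pass, move left to (1,4)
Step 6: enter (1,4), '.' pass, move left to (1,3)
Step 7: enter (1,3), '.' pass, move left to (1,2)
Step 8: enter (1,2), '.' pass, move left to (1,1)
Step 9: enter (1,1), '.' pass, move left to (1,0)
Step 10: enter (1,0), '.' pass, move left to (1,-1)
Step 11: at (1,-1) — EXIT via left edge, pos 1

Answer: left 1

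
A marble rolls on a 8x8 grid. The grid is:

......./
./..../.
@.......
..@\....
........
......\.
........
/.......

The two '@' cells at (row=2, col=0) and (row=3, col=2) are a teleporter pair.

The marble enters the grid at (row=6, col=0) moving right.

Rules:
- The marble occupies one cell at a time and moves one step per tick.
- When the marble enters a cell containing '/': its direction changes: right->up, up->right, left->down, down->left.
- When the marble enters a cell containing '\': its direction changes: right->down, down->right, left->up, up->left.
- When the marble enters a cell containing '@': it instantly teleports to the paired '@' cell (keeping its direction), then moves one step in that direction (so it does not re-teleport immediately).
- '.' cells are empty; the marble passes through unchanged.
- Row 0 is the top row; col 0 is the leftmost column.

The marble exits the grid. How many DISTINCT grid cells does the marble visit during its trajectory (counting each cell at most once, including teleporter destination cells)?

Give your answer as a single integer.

Answer: 8

Derivation:
Step 1: enter (6,0), '.' pass, move right to (6,1)
Step 2: enter (6,1), '.' pass, move right to (6,2)
Step 3: enter (6,2), '.' pass, move right to (6,3)
Step 4: enter (6,3), '.' pass, move right to (6,4)
Step 5: enter (6,4), '.' pass, move right to (6,5)
Step 6: enter (6,5), '.' pass, move right to (6,6)
Step 7: enter (6,6), '.' pass, move right to (6,7)
Step 8: enter (6,7), '.' pass, move right to (6,8)
Step 9: at (6,8) — EXIT via right edge, pos 6
Distinct cells visited: 8 (path length 8)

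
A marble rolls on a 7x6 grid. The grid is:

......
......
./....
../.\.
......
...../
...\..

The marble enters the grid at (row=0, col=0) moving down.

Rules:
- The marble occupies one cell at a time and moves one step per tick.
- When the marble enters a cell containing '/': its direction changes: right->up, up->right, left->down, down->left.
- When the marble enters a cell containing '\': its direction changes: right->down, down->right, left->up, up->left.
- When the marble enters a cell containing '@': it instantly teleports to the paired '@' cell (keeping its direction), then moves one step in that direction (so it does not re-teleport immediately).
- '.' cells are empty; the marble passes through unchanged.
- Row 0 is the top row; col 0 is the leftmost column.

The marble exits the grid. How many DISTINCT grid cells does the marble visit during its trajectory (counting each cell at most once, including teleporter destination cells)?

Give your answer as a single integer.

Answer: 7

Derivation:
Step 1: enter (0,0), '.' pass, move down to (1,0)
Step 2: enter (1,0), '.' pass, move down to (2,0)
Step 3: enter (2,0), '.' pass, move down to (3,0)
Step 4: enter (3,0), '.' pass, move down to (4,0)
Step 5: enter (4,0), '.' pass, move down to (5,0)
Step 6: enter (5,0), '.' pass, move down to (6,0)
Step 7: enter (6,0), '.' pass, move down to (7,0)
Step 8: at (7,0) — EXIT via bottom edge, pos 0
Distinct cells visited: 7 (path length 7)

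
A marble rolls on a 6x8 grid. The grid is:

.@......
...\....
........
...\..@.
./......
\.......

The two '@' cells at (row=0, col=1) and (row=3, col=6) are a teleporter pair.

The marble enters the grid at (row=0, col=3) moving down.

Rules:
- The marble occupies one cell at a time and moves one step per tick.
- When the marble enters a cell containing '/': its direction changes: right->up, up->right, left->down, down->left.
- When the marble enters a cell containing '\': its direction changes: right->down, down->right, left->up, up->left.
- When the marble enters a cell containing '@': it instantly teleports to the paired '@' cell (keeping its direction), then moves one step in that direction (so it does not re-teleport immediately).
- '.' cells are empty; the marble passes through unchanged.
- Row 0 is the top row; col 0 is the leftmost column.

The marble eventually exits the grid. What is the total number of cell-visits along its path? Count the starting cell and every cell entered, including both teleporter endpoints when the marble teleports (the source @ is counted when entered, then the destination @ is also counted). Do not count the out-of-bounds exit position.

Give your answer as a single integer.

Answer: 6

Derivation:
Step 1: enter (0,3), '.' pass, move down to (1,3)
Step 2: enter (1,3), '\' deflects down->right, move right to (1,4)
Step 3: enter (1,4), '.' pass, move right to (1,5)
Step 4: enter (1,5), '.' pass, move right to (1,6)
Step 5: enter (1,6), '.' pass, move right to (1,7)
Step 6: enter (1,7), '.' pass, move right to (1,8)
Step 7: at (1,8) — EXIT via right edge, pos 1
Path length (cell visits): 6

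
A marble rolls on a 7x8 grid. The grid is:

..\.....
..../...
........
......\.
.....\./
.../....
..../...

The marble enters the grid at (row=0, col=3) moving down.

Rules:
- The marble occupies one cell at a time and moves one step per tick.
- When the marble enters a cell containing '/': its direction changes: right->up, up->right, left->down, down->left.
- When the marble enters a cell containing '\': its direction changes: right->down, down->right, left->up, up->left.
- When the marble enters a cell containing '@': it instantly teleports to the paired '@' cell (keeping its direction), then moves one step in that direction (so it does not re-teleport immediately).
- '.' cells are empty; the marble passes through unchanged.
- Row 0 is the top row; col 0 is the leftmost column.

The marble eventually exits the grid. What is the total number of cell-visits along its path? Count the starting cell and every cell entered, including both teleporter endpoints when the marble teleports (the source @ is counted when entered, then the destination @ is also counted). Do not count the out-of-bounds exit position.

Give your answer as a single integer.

Step 1: enter (0,3), '.' pass, move down to (1,3)
Step 2: enter (1,3), '.' pass, move down to (2,3)
Step 3: enter (2,3), '.' pass, move down to (3,3)
Step 4: enter (3,3), '.' pass, move down to (4,3)
Step 5: enter (4,3), '.' pass, move down to (5,3)
Step 6: enter (5,3), '/' deflects down->left, move left to (5,2)
Step 7: enter (5,2), '.' pass, move left to (5,1)
Step 8: enter (5,1), '.' pass, move left to (5,0)
Step 9: enter (5,0), '.' pass, move left to (5,-1)
Step 10: at (5,-1) — EXIT via left edge, pos 5
Path length (cell visits): 9

Answer: 9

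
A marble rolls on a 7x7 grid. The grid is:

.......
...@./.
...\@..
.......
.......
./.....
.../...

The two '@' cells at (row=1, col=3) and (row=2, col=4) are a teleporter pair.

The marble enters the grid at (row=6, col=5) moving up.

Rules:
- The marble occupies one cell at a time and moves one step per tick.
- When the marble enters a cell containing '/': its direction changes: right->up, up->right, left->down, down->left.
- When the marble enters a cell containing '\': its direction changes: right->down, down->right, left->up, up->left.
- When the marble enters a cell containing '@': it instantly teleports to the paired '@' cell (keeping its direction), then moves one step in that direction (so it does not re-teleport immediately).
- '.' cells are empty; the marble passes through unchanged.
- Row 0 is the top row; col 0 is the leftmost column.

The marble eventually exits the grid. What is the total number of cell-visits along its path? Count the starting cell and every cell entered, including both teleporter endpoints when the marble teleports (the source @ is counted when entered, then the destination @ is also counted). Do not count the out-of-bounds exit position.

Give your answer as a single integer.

Step 1: enter (6,5), '.' pass, move up to (5,5)
Step 2: enter (5,5), '.' pass, move up to (4,5)
Step 3: enter (4,5), '.' pass, move up to (3,5)
Step 4: enter (3,5), '.' pass, move up to (2,5)
Step 5: enter (2,5), '.' pass, move up to (1,5)
Step 6: enter (1,5), '/' deflects up->right, move right to (1,6)
Step 7: enter (1,6), '.' pass, move right to (1,7)
Step 8: at (1,7) — EXIT via right edge, pos 1
Path length (cell visits): 7

Answer: 7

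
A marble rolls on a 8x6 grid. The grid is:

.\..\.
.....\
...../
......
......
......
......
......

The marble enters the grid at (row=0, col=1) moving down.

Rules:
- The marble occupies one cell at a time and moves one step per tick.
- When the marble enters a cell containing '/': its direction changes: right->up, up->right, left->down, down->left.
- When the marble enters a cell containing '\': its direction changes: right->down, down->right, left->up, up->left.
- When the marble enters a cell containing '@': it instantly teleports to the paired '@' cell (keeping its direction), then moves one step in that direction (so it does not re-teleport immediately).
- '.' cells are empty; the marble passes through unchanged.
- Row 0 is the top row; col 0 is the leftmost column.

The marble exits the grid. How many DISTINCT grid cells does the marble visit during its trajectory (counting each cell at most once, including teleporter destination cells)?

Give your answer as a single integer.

Answer: 11

Derivation:
Step 1: enter (0,1), '\' deflects down->right, move right to (0,2)
Step 2: enter (0,2), '.' pass, move right to (0,3)
Step 3: enter (0,3), '.' pass, move right to (0,4)
Step 4: enter (0,4), '\' deflects right->down, move down to (1,4)
Step 5: enter (1,4), '.' pass, move down to (2,4)
Step 6: enter (2,4), '.' pass, move down to (3,4)
Step 7: enter (3,4), '.' pass, move down to (4,4)
Step 8: enter (4,4), '.' pass, move down to (5,4)
Step 9: enter (5,4), '.' pass, move down to (6,4)
Step 10: enter (6,4), '.' pass, move down to (7,4)
Step 11: enter (7,4), '.' pass, move down to (8,4)
Step 12: at (8,4) — EXIT via bottom edge, pos 4
Distinct cells visited: 11 (path length 11)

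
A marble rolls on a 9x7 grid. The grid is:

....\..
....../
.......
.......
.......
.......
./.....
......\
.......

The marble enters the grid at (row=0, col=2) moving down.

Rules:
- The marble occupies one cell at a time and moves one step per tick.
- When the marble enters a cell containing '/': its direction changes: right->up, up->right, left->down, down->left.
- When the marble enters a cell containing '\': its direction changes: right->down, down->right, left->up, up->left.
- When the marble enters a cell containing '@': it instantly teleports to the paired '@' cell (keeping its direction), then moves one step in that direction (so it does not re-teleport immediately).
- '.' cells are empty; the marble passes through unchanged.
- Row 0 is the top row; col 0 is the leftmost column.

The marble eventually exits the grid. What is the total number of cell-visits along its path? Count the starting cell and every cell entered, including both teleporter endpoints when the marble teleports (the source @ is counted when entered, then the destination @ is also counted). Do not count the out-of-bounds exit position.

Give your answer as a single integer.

Answer: 9

Derivation:
Step 1: enter (0,2), '.' pass, move down to (1,2)
Step 2: enter (1,2), '.' pass, move down to (2,2)
Step 3: enter (2,2), '.' pass, move down to (3,2)
Step 4: enter (3,2), '.' pass, move down to (4,2)
Step 5: enter (4,2), '.' pass, move down to (5,2)
Step 6: enter (5,2), '.' pass, move down to (6,2)
Step 7: enter (6,2), '.' pass, move down to (7,2)
Step 8: enter (7,2), '.' pass, move down to (8,2)
Step 9: enter (8,2), '.' pass, move down to (9,2)
Step 10: at (9,2) — EXIT via bottom edge, pos 2
Path length (cell visits): 9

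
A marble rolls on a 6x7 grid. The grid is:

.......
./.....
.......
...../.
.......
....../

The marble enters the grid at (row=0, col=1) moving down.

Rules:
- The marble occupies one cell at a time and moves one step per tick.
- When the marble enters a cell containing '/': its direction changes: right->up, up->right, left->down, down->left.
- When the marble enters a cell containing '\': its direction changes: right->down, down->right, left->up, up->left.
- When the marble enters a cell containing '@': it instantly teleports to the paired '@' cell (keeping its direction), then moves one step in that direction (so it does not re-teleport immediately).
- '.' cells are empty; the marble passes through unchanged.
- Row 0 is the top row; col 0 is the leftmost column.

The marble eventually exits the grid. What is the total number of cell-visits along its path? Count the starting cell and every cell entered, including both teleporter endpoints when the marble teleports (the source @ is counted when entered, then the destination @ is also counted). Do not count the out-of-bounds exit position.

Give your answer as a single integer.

Answer: 3

Derivation:
Step 1: enter (0,1), '.' pass, move down to (1,1)
Step 2: enter (1,1), '/' deflects down->left, move left to (1,0)
Step 3: enter (1,0), '.' pass, move left to (1,-1)
Step 4: at (1,-1) — EXIT via left edge, pos 1
Path length (cell visits): 3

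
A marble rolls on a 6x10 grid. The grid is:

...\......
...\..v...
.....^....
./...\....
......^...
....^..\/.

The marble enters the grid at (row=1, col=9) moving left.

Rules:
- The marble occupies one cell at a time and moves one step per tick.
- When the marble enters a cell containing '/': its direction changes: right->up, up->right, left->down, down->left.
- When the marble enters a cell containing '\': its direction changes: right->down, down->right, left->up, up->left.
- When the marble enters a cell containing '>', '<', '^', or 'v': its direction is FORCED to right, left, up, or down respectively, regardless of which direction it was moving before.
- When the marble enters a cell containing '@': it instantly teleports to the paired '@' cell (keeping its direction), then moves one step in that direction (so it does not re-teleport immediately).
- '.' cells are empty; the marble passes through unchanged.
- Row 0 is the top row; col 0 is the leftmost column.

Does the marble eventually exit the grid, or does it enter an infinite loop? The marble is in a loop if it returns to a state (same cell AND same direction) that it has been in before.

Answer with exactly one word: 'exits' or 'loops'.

Answer: loops

Derivation:
Step 1: enter (1,9), '.' pass, move left to (1,8)
Step 2: enter (1,8), '.' pass, move left to (1,7)
Step 3: enter (1,7), '.' pass, move left to (1,6)
Step 4: enter (1,6), 'v' forces left->down, move down to (2,6)
Step 5: enter (2,6), '.' pass, move down to (3,6)
Step 6: enter (3,6), '.' pass, move down to (4,6)
Step 7: enter (4,6), '^' forces down->up, move up to (3,6)
Step 8: enter (3,6), '.' pass, move up to (2,6)
Step 9: enter (2,6), '.' pass, move up to (1,6)
Step 10: enter (1,6), 'v' forces up->down, move down to (2,6)
Step 11: at (2,6) dir=down — LOOP DETECTED (seen before)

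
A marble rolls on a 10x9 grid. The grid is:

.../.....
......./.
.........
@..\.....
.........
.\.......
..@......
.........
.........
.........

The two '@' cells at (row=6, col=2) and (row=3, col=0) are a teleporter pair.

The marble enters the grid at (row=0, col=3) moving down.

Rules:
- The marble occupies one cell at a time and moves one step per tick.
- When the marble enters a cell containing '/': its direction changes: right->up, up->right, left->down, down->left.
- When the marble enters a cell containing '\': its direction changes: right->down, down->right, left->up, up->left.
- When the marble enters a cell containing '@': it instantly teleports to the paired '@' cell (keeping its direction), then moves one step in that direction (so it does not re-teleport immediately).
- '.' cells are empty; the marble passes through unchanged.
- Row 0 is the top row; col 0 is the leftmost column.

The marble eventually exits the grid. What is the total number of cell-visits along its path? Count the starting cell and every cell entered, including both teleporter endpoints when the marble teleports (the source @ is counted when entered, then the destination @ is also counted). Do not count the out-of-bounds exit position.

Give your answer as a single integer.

Answer: 4

Derivation:
Step 1: enter (0,3), '/' deflects down->left, move left to (0,2)
Step 2: enter (0,2), '.' pass, move left to (0,1)
Step 3: enter (0,1), '.' pass, move left to (0,0)
Step 4: enter (0,0), '.' pass, move left to (0,-1)
Step 5: at (0,-1) — EXIT via left edge, pos 0
Path length (cell visits): 4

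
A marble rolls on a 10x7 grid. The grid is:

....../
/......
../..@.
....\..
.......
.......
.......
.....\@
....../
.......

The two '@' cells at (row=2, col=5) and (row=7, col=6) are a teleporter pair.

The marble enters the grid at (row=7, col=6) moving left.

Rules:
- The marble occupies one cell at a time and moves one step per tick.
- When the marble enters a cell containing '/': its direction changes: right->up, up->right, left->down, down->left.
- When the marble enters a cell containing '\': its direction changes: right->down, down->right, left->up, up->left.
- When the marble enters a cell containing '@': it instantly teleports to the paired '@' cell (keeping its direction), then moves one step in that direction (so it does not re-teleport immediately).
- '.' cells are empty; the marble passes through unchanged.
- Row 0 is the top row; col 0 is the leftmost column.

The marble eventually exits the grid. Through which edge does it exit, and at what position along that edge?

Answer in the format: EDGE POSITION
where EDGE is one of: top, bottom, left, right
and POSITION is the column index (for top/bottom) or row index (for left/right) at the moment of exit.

Step 1: enter (7,6), '@' teleport (7,6)->(2,5), also enter (2,5), move left to (2,4)
Step 2: enter (2,4), '.' pass, move left to (2,3)
Step 3: enter (2,3), '.' pass, move left to (2,2)
Step 4: enter (2,2), '/' deflects left->down, move down to (3,2)
Step 5: enter (3,2), '.' pass, move down to (4,2)
Step 6: enter (4,2), '.' pass, move down to (5,2)
Step 7: enter (5,2), '.' pass, move down to (6,2)
Step 8: enter (6,2), '.' pass, move down to (7,2)
Step 9: enter (7,2), '.' pass, move down to (8,2)
Step 10: enter (8,2), '.' pass, move down to (9,2)
Step 11: enter (9,2), '.' pass, move down to (10,2)
Step 12: at (10,2) — EXIT via bottom edge, pos 2

Answer: bottom 2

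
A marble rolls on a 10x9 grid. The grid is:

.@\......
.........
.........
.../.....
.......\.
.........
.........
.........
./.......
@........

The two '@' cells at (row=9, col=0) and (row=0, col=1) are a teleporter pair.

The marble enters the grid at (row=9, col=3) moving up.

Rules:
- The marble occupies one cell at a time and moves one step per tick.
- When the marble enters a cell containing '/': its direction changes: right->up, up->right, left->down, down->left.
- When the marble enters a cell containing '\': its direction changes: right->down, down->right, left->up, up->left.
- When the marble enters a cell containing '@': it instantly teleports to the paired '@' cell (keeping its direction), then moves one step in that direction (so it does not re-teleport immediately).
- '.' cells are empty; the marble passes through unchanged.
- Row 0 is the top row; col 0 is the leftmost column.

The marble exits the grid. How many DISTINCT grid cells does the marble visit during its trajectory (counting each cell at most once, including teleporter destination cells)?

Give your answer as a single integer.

Answer: 12

Derivation:
Step 1: enter (9,3), '.' pass, move up to (8,3)
Step 2: enter (8,3), '.' pass, move up to (7,3)
Step 3: enter (7,3), '.' pass, move up to (6,3)
Step 4: enter (6,3), '.' pass, move up to (5,3)
Step 5: enter (5,3), '.' pass, move up to (4,3)
Step 6: enter (4,3), '.' pass, move up to (3,3)
Step 7: enter (3,3), '/' deflects up->right, move right to (3,4)
Step 8: enter (3,4), '.' pass, move right to (3,5)
Step 9: enter (3,5), '.' pass, move right to (3,6)
Step 10: enter (3,6), '.' pass, move right to (3,7)
Step 11: enter (3,7), '.' pass, move right to (3,8)
Step 12: enter (3,8), '.' pass, move right to (3,9)
Step 13: at (3,9) — EXIT via right edge, pos 3
Distinct cells visited: 12 (path length 12)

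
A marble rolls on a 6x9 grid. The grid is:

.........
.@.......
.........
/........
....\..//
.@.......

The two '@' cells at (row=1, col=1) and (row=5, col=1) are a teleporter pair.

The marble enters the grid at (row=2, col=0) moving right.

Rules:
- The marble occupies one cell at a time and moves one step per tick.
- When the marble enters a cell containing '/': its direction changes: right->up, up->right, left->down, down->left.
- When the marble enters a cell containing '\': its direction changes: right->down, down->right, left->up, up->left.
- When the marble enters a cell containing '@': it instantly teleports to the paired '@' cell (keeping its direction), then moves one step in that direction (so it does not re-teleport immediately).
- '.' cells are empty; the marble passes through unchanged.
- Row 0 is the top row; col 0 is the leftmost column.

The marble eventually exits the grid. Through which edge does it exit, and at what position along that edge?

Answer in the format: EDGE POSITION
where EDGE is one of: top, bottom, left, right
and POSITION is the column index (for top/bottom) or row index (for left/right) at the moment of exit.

Answer: right 2

Derivation:
Step 1: enter (2,0), '.' pass, move right to (2,1)
Step 2: enter (2,1), '.' pass, move right to (2,2)
Step 3: enter (2,2), '.' pass, move right to (2,3)
Step 4: enter (2,3), '.' pass, move right to (2,4)
Step 5: enter (2,4), '.' pass, move right to (2,5)
Step 6: enter (2,5), '.' pass, move right to (2,6)
Step 7: enter (2,6), '.' pass, move right to (2,7)
Step 8: enter (2,7), '.' pass, move right to (2,8)
Step 9: enter (2,8), '.' pass, move right to (2,9)
Step 10: at (2,9) — EXIT via right edge, pos 2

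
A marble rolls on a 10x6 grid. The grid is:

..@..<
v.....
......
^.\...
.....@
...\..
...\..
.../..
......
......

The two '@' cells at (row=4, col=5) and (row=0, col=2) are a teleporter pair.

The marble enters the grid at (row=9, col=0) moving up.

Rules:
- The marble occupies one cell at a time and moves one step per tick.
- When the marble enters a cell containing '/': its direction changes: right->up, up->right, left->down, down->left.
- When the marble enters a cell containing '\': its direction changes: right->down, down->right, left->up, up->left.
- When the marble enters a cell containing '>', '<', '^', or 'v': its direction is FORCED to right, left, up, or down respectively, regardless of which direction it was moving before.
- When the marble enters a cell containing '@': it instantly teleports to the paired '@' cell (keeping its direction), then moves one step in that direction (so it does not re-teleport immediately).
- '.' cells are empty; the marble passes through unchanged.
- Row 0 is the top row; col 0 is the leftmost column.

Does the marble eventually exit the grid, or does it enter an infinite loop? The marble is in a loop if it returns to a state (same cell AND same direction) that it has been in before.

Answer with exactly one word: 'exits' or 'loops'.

Answer: loops

Derivation:
Step 1: enter (9,0), '.' pass, move up to (8,0)
Step 2: enter (8,0), '.' pass, move up to (7,0)
Step 3: enter (7,0), '.' pass, move up to (6,0)
Step 4: enter (6,0), '.' pass, move up to (5,0)
Step 5: enter (5,0), '.' pass, move up to (4,0)
Step 6: enter (4,0), '.' pass, move up to (3,0)
Step 7: enter (3,0), '^' forces up->up, move up to (2,0)
Step 8: enter (2,0), '.' pass, move up to (1,0)
Step 9: enter (1,0), 'v' forces up->down, move down to (2,0)
Step 10: enter (2,0), '.' pass, move down to (3,0)
Step 11: enter (3,0), '^' forces down->up, move up to (2,0)
Step 12: at (2,0) dir=up — LOOP DETECTED (seen before)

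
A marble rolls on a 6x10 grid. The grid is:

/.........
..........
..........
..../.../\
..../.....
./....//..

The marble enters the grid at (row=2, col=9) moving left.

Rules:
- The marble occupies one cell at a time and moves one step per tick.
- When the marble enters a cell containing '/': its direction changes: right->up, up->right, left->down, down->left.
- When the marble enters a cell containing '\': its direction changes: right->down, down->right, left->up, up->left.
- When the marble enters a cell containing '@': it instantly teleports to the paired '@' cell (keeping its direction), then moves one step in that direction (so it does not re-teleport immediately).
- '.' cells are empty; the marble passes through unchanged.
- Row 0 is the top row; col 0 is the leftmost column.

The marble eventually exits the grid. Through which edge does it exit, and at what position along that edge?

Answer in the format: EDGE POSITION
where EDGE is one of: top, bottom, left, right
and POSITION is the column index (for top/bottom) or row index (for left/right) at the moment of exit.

Step 1: enter (2,9), '.' pass, move left to (2,8)
Step 2: enter (2,8), '.' pass, move left to (2,7)
Step 3: enter (2,7), '.' pass, move left to (2,6)
Step 4: enter (2,6), '.' pass, move left to (2,5)
Step 5: enter (2,5), '.' pass, move left to (2,4)
Step 6: enter (2,4), '.' pass, move left to (2,3)
Step 7: enter (2,3), '.' pass, move left to (2,2)
Step 8: enter (2,2), '.' pass, move left to (2,1)
Step 9: enter (2,1), '.' pass, move left to (2,0)
Step 10: enter (2,0), '.' pass, move left to (2,-1)
Step 11: at (2,-1) — EXIT via left edge, pos 2

Answer: left 2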